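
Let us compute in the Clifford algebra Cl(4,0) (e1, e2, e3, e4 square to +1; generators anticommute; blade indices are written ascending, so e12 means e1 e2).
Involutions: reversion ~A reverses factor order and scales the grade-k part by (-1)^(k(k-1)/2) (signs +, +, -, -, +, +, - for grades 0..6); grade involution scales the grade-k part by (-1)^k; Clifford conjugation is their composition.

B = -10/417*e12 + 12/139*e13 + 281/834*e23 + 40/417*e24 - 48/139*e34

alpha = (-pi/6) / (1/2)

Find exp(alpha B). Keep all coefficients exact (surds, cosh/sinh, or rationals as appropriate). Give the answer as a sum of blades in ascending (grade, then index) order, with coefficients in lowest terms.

B^2 term by term: the squares give (-10/417)^2*(e12)^2 + (12/139)^2*(e13)^2 + (281/834)^2*(e23)^2 + (40/417)^2*(e24)^2 + (-48/139)^2*(e34)^2 = 100/173889*(-1) + 144/19321*(-1) + 78961/695556*(-1) + 1600/173889*(-1) + 2304/19321*(-1) = -1/4 (each basis 2-blade squares to minus the product of its generators' squares); cross terms between blades sharing an index anticommute and cancel; the commuting (index-disjoint) pairs give grade-4 terms 2*c*c'*(blade product), which cancel blade by blade — e1234: 320/19321 - 320/19321 = 0 — confirming B is simple. So B^2 = -1/4.
B^2 = -1/4 — circular case — the even/odd split gives cos and sin: l = 1/2, alpha*l = -pi/6, so exp(alpha B) = cos(-pi/6) + (sin(-pi/6)/(1/2))*B = sqrt(3)/2 + (-1)*B.
Answer: sqrt(3)/2 + 10/417*e12 - 12/139*e13 - 281/834*e23 - 40/417*e24 + 48/139*e34


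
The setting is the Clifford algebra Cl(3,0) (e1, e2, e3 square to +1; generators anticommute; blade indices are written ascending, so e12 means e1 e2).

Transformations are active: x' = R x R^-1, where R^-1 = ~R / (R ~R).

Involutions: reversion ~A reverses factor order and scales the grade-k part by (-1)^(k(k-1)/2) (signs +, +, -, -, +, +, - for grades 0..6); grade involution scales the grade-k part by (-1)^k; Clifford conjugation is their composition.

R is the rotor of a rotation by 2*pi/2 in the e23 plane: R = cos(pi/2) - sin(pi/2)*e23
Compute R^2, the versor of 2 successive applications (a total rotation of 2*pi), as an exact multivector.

The rotor phase is half the rotation angle and phases add under composition, so 2 steps in the e23 plane accumulate phase 2*(pi/2) = pi: R^2 = cos(pi) - sin(pi)*e23.
cos(pi) = -1 and sin(pi) = 0, so R^2 = -1. The total rotation 2*pi is 1 full turn, so every vector returns to itself, yet the rotor is -1, on the OTHER sheet of the double cover (an odd number of 2*pi turns).
Answer: -1


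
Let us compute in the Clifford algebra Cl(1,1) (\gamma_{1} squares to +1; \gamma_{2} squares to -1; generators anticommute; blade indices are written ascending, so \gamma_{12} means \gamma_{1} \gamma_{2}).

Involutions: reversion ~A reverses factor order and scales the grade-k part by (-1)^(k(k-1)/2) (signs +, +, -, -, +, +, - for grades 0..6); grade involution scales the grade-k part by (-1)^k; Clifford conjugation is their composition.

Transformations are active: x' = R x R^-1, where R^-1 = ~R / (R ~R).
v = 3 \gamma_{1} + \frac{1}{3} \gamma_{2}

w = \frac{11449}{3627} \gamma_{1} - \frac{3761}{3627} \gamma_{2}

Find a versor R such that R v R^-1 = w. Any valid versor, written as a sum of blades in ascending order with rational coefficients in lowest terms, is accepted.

Sketch: the shared square \frac{80}{9} makes R = v + w = \frac{22330}{3627} \gamma_{1} - \frac{2552}{3627} \gamma_{2} the natural versor; its sandwich fixes that direction, negates (v - w)/2, and sends v to w.
Answer: \frac{22330}{3627} \gamma_{1} - \frac{2552}{3627} \gamma_{2}


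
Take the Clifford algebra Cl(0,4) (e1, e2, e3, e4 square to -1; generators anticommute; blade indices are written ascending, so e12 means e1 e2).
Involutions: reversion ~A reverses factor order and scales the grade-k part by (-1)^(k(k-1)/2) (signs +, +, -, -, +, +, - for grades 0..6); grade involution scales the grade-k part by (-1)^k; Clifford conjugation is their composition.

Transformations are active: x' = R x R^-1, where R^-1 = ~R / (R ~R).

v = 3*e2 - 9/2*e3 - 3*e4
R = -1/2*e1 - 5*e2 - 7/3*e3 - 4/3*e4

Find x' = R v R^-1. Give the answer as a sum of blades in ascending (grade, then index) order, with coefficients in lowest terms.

~R = -1/2*e1 - 5*e2 - 7/3*e3 - 4/3*e4, and R ~R = -1169/36, so R^-1 = ~R / (-1169/36).
R v = 1/2 - 3/2*e12 + 9/4*e13 + 3/2*e14 + 59/2*e23 + 19*e24 + e34
Answer: 18/1169*e1 - 3327/1169*e2 + 1527/334*e3 + 3555/1169*e4


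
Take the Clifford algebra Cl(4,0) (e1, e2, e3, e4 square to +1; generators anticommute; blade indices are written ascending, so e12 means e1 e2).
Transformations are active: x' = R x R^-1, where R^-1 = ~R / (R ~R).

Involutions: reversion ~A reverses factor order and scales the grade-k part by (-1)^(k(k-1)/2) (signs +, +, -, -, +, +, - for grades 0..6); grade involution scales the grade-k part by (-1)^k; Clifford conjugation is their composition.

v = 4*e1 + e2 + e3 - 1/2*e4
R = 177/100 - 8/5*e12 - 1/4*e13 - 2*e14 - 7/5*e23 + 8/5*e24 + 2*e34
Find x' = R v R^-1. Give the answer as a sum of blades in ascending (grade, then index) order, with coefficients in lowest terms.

~R = 177/100 + 8/5*e12 + 1/4*e13 + 2*e14 + 7/5*e23 - 8/5*e24 - 2*e34, and R ~R = 91377/5000, so R^-1 = ~R / (91377/5000).
R v = 623/100*e1 + 597/100*e2 + 317/100*e3 + 703/200*e4 - 139/20*e123 + 46/5*e124 + 81/8*e134 + 11/10*e234
Answer: 149/71*e1 + 473/213*e2 + 608/213*e3 - 373/426*e4


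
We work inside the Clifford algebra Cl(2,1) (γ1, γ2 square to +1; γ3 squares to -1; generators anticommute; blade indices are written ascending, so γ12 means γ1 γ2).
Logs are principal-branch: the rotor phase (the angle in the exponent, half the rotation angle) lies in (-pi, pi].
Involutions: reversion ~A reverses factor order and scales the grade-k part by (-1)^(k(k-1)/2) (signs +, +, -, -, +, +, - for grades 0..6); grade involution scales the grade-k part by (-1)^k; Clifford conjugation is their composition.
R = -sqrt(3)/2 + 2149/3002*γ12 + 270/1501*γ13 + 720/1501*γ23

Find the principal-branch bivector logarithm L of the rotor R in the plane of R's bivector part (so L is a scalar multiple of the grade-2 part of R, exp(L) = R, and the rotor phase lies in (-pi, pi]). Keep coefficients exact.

The scalar part of R is -sqrt(3)/2, which pins the rotor phase on the principal branch; dividing the bivector part by the sine of that phase recovers the unit plane, and L is the phase times that plane.
Concretely: cos(phase) = -sqrt(3)/2 gives phase = ±5*pi/6, and since phase/sin(phase) is even the sign is immaterial: L = (phase/sin(phase)) * <R>_2 = (5*pi/3) * <R>_2.
Answer: 10745*pi/9006*γ12 + 450*pi/1501*γ13 + 1200*pi/1501*γ23


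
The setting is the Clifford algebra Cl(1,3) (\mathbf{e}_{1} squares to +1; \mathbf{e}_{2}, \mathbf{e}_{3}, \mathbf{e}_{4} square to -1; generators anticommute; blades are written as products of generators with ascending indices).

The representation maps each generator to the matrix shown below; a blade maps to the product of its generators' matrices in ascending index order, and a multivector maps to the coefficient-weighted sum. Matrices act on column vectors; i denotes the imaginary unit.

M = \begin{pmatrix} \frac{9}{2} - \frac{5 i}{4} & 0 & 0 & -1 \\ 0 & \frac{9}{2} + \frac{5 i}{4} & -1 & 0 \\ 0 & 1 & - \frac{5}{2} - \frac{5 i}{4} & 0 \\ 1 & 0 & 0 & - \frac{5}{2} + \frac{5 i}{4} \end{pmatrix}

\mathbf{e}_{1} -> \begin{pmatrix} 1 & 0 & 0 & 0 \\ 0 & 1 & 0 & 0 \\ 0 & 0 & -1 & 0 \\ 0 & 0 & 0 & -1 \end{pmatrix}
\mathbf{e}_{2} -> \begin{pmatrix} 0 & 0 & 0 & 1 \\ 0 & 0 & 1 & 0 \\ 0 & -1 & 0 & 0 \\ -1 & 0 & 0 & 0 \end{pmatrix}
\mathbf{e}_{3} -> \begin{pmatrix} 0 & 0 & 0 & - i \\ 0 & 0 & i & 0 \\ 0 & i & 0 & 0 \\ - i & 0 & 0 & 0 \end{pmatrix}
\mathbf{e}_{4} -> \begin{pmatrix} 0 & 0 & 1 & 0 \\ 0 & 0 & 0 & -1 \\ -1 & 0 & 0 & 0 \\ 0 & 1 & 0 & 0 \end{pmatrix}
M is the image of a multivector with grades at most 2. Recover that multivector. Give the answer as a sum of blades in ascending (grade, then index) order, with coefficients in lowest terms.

Method: the blade images are trace-orthogonal — tr(rho(e_A) rho(e_B)^-1) = 4 if A = B and 0 otherwise — and rho(e_A)^-1 = (e_A)^2 * rho(e_A) with (e_A)^2 = +1 or -1, so the coefficient of e_A in the preimage is (e_A)^2 * tr(M rho(e_A))/4.
Nonzero projections over blades of grade <= 2: 1: (1)^2 = +1, tr(M 1) = 4, coefficient 1; e_{1}: (e_{1})^2 = +1, tr(M rho(e_{1})) = 14, coefficient \frac{7}{2}; e_{2}: (e_{2})^2 = -1, tr(M rho(e_{2})) = 4, coefficient -1; e_{2} e_{3}: (e_{2} e_{3})^2 = -1, tr(M rho(e_{2} e_{3})) = -5, coefficient \frac{5}{4}. Every other blade of grade <= 2 projects to 0.
Answer: 1 + \frac{7}{2} e_{1} - e_{2} + \frac{5}{4} e_{2} e_{3}


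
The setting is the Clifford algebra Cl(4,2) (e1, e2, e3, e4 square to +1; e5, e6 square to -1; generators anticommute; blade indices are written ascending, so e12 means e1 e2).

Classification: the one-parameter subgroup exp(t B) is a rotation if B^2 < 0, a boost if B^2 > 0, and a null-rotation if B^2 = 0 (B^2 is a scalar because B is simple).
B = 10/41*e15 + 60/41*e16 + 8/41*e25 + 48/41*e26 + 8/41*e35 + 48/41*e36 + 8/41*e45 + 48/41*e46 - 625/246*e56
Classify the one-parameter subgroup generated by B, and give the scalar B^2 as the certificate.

B^2 term by term: the squares give (10/41)^2*(e15)^2 + (60/41)^2*(e16)^2 + (8/41)^2*(e25)^2 + (48/41)^2*(e26)^2 + (8/41)^2*(e35)^2 + (48/41)^2*(e36)^2 + (8/41)^2*(e45)^2 + (48/41)^2*(e46)^2 + (-625/246)^2*(e56)^2 = 100/1681*(+1) + 3600/1681*(+1) + 64/1681*(+1) + 2304/1681*(+1) + 64/1681*(+1) + 2304/1681*(+1) + 64/1681*(+1) + 2304/1681*(+1) + 390625/60516*(-1) = -1/36 (each basis 2-blade squares to minus the product of its generators' squares); cross terms between blades sharing an index anticommute and cancel; the commuting (index-disjoint) pairs give grade-4 terms 2*c*c'*(blade product), which cancel blade by blade — e1256: -960/1681 + 960/1681 = 0; e1356: -960/1681 + 960/1681 = 0; e1456: -960/1681 + 960/1681 = 0; e2356: -768/1681 + 768/1681 = 0; e2456: -768/1681 + 768/1681 = 0; e3456: -768/1681 + 768/1681 = 0 — confirming B is simple. So B^2 = -1/36.
Answer: rotation, certificate B^2 = -1/36. The invariant at work: B^2 = -1/36 is unchanged by conjugation, hence its sign classifies the subgroup whatever basis B is written in.


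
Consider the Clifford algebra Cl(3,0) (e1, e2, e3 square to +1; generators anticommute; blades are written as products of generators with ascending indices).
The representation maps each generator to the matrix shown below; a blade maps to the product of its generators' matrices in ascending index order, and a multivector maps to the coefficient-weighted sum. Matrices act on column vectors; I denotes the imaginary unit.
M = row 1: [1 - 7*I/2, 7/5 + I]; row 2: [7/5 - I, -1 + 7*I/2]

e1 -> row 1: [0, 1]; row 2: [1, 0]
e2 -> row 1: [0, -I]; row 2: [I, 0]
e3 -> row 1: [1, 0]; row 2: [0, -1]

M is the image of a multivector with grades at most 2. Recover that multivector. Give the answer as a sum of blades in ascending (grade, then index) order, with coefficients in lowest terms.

Method: 1, rho(e1), rho(e2), rho(e3) form a trace-orthogonal basis of the 2x2 complex matrices (tr(X Y) = 2 if X = Y, else 0), so M = m0*1 + m1*rho(e1) + m2*rho(e2) + m3*rho(e3) with m0 = tr(M)/2 = 0, m1 = tr(M rho(e1))/2 = 7/5, m2 = tr(M rho(e2))/2 = -1, m3 = tr(M rho(e3))/2 = 1 - 7*I/2.
Multiplying table entries, the bivector images are rho(e1 e2) = I*rho(e3), rho(e1 e3) = -I*rho(e2), rho(e2 e3) = I*rho(e1); with real blade coefficients the real parts of m0..m3 are the coefficients of 1, e1, e2, e3 and the imaginary parts give the bivectors (e2 e3: Im m1, e1 e3: -Im m2, e1 e2: Im m3).
Answer: 7/5*e1 - e2 + e3 - 7/2*e1 e2


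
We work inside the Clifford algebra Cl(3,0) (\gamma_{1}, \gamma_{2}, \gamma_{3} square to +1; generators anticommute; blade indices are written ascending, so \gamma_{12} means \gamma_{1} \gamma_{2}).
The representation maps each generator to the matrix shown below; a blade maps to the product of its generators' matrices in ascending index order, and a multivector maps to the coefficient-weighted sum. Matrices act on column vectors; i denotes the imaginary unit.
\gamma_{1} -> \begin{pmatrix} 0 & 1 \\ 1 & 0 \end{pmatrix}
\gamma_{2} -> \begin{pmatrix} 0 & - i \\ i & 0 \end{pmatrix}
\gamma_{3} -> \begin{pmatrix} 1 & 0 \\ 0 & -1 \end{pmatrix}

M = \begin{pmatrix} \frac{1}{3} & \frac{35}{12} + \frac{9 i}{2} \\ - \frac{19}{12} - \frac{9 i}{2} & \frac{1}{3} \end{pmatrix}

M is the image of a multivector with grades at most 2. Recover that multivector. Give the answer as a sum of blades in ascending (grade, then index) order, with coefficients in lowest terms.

Method: 1, rho(\gamma_{1}), rho(\gamma_{2}), rho(\gamma_{3}) form a trace-orthogonal basis of the 2x2 complex matrices (tr(X Y) = 2 if X = Y, else 0), so M = m0*1 + m1*rho(\gamma_{1}) + m2*rho(\gamma_{2}) + m3*rho(\gamma_{3}) with m0 = tr(M)/2 = \frac{1}{3}, m1 = tr(M rho(\gamma_{1}))/2 = \frac{2}{3}, m2 = tr(M rho(\gamma_{2}))/2 = - \frac{9}{2} + \frac{9 i}{4}, m3 = tr(M rho(\gamma_{3}))/2 = 0.
Multiplying table entries, the bivector images are rho(\gamma_{12}) = i*rho(\gamma_{3}), rho(\gamma_{13}) = -i*rho(\gamma_{2}), rho(\gamma_{23}) = i*rho(\gamma_{1}); with real blade coefficients the real parts of m0..m3 are the coefficients of 1, \gamma_{1}, \gamma_{2}, \gamma_{3} and the imaginary parts give the bivectors (\gamma_{23}: Im m1, \gamma_{13}: -Im m2, \gamma_{12}: Im m3).
Answer: \frac{1}{3} + \frac{2}{3} \gamma_{1} - \frac{9}{2} \gamma_{2} - \frac{9}{4} \gamma_{13}


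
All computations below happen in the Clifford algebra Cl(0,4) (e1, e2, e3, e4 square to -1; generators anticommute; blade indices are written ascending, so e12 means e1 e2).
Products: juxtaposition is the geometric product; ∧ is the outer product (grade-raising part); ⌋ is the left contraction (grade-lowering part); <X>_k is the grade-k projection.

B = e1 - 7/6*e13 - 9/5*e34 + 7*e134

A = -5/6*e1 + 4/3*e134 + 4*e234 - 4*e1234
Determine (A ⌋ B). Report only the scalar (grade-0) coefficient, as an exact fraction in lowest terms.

step 1: 61/6 - 35/36*e3 + 35/6*e34
Answer: 61/6


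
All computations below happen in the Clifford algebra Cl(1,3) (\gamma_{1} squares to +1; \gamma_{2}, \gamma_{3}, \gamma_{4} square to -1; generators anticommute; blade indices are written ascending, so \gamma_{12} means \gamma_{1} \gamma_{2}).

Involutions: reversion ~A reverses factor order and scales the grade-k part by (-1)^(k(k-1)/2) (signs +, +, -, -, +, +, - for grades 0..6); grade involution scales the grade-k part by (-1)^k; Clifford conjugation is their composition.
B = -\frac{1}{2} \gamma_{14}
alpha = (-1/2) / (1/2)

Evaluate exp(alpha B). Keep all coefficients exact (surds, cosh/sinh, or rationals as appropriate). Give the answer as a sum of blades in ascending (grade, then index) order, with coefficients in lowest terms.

B^2 = (-\frac{1}{2})^2*(\gamma_{14})^2 = \frac{1}{4}*(+1) = \frac{1}{4} (a basis 2-blade squares to minus the product of its generators' squares).
B^2 = \frac{1}{4} — since the square is positive, the closed form is hyperbolic: l = \frac{1}{2}, alpha*l = - \frac{1}{2}, so exp(alpha B) = cosh(- \frac{1}{2}) + (sinh(- \frac{1}{2})/(\frac{1}{2}))*B = \cosh{\left(\frac{1}{2} \right)} + (- 2 \sinh{\left(\frac{1}{2} \right)})*B.
Answer: \cosh{\left(\frac{1}{2} \right)} + \sinh{\left(\frac{1}{2} \right)} \gamma_{14}


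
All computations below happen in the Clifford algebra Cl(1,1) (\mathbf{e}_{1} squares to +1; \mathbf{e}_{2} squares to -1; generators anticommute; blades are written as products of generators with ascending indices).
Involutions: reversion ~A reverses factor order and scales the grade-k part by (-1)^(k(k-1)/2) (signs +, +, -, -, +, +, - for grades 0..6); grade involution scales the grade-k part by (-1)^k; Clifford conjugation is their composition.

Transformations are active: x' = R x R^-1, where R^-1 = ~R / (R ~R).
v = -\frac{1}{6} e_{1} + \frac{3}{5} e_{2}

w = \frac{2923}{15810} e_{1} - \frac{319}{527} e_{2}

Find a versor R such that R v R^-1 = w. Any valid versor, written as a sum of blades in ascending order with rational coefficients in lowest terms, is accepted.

Since q(v) = q(w) = -\frac{299}{900}, the sum R = v + w = \frac{48}{2635} e_{1} - \frac{14}{2635} e_{2} does the job whenever invertible.
Answer: \frac{48}{2635} e_{1} - \frac{14}{2635} e_{2}


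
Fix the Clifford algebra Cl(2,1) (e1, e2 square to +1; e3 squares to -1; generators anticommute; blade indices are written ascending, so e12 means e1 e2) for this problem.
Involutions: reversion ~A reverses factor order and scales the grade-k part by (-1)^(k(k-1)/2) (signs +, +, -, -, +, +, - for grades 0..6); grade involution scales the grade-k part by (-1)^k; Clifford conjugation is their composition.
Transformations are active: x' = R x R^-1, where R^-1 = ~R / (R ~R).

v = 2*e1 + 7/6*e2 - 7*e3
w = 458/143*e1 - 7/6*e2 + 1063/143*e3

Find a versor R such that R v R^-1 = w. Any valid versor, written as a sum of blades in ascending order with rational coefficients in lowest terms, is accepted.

A norm check does it: q(v) = q(w) = -1571/36, hence R = v + w = 744/143*e1 + 62/143*e3 realises the map — parallel part kept, (v - w)/2 negated, v carried to w.
Answer: 744/143*e1 + 62/143*e3


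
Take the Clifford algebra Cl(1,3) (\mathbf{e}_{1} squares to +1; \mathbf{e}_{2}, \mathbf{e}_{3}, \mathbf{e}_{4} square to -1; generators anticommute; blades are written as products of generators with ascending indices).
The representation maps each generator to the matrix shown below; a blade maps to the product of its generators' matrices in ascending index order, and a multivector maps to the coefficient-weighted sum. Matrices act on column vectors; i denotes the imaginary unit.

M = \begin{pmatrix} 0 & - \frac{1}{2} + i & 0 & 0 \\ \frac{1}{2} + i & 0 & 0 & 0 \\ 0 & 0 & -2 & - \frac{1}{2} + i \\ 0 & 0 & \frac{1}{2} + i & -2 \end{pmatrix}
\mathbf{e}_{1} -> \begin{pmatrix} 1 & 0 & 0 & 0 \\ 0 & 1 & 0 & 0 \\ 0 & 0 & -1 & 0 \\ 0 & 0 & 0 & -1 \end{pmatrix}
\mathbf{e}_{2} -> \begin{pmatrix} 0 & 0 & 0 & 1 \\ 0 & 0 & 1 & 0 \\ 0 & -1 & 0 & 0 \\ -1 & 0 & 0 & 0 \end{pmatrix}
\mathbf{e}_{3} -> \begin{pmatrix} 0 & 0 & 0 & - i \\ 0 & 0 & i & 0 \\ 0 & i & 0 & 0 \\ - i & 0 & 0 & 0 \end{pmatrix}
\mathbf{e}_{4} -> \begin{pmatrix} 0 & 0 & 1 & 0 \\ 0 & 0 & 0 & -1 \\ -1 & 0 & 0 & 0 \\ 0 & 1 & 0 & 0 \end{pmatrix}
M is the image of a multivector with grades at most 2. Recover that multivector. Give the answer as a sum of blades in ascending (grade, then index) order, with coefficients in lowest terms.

Method: the blade images are trace-orthogonal — tr(rho(e_A) rho(e_B)^-1) = 4 if A = B and 0 otherwise — and rho(e_A)^-1 = (e_A)^2 * rho(e_A) with (e_A)^2 = +1 or -1, so the coefficient of e_A in the preimage is (e_A)^2 * tr(M rho(e_A))/4.
Nonzero projections over blades of grade <= 2: 1: (1)^2 = +1, tr(M 1) = -4, coefficient -1; e_{1}: (e_{1})^2 = +1, tr(M rho(e_{1})) = 4, coefficient 1; e_{2} e_{4}: (e_{2} e_{4})^2 = -1, tr(M rho(e_{2} e_{4})) = 2, coefficient -\frac{1}{2}; e_{3} e_{4}: (e_{3} e_{4})^2 = -1, tr(M rho(e_{3} e_{4})) = 4, coefficient -1. Every other blade of grade <= 2 projects to 0.
Answer: -1 + e_{1} - \frac{1}{2} e_{2} e_{4} - e_{3} e_{4}


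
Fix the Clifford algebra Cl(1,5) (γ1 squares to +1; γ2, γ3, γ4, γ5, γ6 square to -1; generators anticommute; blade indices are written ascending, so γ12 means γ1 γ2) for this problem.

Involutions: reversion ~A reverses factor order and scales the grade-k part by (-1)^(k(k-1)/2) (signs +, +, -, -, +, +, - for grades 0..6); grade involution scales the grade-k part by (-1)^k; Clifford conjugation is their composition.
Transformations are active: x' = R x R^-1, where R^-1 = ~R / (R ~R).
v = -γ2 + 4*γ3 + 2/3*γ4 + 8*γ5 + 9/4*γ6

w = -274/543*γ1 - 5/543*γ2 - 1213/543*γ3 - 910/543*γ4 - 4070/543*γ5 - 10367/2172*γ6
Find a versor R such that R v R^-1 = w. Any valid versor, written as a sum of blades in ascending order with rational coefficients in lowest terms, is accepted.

Reasoning: v^2 = w^2 = -12457/144 since conjugation preserves the quadratic form; R = v + w = -274/543*γ1 - 548/543*γ2 + 959/543*γ3 - 548/543*γ4 + 274/543*γ5 - 1370/543*γ6 is then valid when invertible, keeping its own part and reversing (v - w)/2.
Answer: -274/543*γ1 - 548/543*γ2 + 959/543*γ3 - 548/543*γ4 + 274/543*γ5 - 1370/543*γ6


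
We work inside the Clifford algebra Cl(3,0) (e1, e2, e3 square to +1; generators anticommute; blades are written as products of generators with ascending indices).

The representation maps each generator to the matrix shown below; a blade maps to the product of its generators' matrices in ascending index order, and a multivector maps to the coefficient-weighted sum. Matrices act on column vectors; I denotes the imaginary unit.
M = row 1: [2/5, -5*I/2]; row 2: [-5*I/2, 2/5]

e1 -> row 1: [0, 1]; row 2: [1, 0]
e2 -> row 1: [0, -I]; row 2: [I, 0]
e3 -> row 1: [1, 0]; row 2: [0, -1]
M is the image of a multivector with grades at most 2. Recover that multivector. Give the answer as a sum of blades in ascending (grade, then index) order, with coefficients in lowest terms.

Method: 1, rho(e1), rho(e2), rho(e3) form a trace-orthogonal basis of the 2x2 complex matrices (tr(X Y) = 2 if X = Y, else 0), so M = m0*1 + m1*rho(e1) + m2*rho(e2) + m3*rho(e3) with m0 = tr(M)/2 = 2/5, m1 = tr(M rho(e1))/2 = -5*I/2, m2 = tr(M rho(e2))/2 = 0, m3 = tr(M rho(e3))/2 = 0.
Multiplying table entries, the bivector images are rho(e1 e2) = I*rho(e3), rho(e1 e3) = -I*rho(e2), rho(e2 e3) = I*rho(e1); with real blade coefficients the real parts of m0..m3 are the coefficients of 1, e1, e2, e3 and the imaginary parts give the bivectors (e2 e3: Im m1, e1 e3: -Im m2, e1 e2: Im m3).
Answer: 2/5 - 5/2*e2 e3


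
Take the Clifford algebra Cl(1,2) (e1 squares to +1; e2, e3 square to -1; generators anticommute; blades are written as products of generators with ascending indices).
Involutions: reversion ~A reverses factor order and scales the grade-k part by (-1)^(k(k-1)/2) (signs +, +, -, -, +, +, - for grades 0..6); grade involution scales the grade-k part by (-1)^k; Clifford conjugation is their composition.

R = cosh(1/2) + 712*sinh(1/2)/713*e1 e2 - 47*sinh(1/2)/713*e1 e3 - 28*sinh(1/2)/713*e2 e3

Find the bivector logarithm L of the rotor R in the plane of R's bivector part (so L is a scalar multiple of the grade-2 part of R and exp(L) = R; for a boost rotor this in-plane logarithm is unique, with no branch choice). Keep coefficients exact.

The scalar part of R is cosh(1/2), which fixes the rapidity magnitude through cosh (cosh is even, so it cannot fix the sign — the bivector part carries that); dividing the bivector part by sinh of the rapidity gives the plane, and L = rapidity * plane, where the joint sign ambiguity of (rapidity, plane) cancels in the product.
Concretely: cosh(rapidity) = cosh(1/2) gives rapidity = ±1/2, and since rapidity/sinh(rapidity) is even the sign is immaterial: L = (rapidity/sinh(rapidity)) * <R>_2 = (1/(2*sinh(1/2))) * <R>_2.
Answer: 356/713*e1 e2 - 47/1426*e1 e3 - 14/713*e2 e3


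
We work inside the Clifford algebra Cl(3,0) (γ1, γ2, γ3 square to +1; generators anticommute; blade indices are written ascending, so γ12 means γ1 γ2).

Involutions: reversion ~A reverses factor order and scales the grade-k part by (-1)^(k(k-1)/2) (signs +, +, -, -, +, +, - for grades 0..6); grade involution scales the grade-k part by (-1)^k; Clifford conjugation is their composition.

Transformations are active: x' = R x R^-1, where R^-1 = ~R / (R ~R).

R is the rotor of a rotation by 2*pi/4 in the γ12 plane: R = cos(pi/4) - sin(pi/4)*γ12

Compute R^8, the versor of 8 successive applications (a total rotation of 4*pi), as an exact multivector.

Because a rotor carries half the rotation angle, composing 8 copies of this γ12-plane rotor multiplies the phase: 8*(pi/4) = 2*pi, hence R^8 = cos(2*pi) - sin(2*pi)*γ12.
cos(2*pi) = 1 and sin(2*pi) = 0, so R^8 = 1. The total rotation 4*pi is 2 full turns, so every vector returns to itself, yet the rotor is +1, back on the identity sheet (an even number of 2*pi turns).
Answer: 1


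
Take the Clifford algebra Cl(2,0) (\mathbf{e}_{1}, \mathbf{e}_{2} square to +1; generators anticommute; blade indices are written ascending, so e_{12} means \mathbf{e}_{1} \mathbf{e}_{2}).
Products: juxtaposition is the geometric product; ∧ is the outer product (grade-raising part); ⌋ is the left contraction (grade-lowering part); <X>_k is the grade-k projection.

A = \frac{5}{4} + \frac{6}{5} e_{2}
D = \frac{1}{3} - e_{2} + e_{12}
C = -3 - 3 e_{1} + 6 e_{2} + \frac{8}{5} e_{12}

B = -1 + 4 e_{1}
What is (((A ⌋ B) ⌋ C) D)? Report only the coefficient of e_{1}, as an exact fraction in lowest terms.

step 1: -\frac{5}{4} + 5 e_{1}
step 2: -\frac{45}{4} + \frac{15}{4} e_{1} + \frac{1}{2} e_{2} - 2 e_{12}
step 3: -\frac{9}{4} + \frac{11}{4} e_{1} + \frac{91}{6} e_{2} - \frac{47}{3} e_{12}
Answer: \frac{11}{4}


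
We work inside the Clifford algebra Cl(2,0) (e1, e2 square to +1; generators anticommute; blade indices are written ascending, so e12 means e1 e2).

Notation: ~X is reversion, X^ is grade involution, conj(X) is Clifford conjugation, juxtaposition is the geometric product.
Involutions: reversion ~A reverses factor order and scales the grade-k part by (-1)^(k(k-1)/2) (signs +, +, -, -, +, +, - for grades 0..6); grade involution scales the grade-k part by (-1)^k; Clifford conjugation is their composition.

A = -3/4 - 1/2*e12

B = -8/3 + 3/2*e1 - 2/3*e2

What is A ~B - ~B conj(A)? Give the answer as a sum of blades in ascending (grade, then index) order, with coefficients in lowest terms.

first term: 2 - 19/24*e1 + 5/4*e2 + 4/3*e12
second term: 2 - 19/24*e1 + 5/4*e2 - 4/3*e12
Answer: 8/3*e12


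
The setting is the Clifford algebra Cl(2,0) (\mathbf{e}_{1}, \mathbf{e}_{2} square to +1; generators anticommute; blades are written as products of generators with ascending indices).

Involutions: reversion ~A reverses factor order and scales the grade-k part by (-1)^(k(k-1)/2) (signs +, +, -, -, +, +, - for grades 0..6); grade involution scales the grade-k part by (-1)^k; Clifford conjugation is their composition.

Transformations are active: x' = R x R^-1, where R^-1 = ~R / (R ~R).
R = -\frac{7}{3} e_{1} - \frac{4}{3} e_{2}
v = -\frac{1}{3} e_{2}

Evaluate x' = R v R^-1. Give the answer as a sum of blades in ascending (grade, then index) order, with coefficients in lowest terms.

~R = -\frac{7}{3} e_{1} - \frac{4}{3} e_{2}, and R ~R = \frac{65}{9}, so R^-1 = ~R / (\frac{65}{9}).
R v = \frac{4}{9} + \frac{7}{9} e_{1} e_{2}
Answer: -\frac{56}{195} e_{1} + \frac{11}{65} e_{2}


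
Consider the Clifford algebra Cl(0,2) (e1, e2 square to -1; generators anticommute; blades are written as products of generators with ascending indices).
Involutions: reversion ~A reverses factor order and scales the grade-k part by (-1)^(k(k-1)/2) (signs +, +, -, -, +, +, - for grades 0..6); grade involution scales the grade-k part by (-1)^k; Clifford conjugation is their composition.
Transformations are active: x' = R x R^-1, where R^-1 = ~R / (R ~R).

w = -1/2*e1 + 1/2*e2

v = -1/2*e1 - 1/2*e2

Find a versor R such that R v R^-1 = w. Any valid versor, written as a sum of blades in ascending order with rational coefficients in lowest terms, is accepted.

Reasoning: v^2 = w^2 = -1/2 since conjugation preserves the quadratic form; R = v + w = -e1 is then valid when invertible, keeping its own part and reversing (v - w)/2.
Answer: -e1


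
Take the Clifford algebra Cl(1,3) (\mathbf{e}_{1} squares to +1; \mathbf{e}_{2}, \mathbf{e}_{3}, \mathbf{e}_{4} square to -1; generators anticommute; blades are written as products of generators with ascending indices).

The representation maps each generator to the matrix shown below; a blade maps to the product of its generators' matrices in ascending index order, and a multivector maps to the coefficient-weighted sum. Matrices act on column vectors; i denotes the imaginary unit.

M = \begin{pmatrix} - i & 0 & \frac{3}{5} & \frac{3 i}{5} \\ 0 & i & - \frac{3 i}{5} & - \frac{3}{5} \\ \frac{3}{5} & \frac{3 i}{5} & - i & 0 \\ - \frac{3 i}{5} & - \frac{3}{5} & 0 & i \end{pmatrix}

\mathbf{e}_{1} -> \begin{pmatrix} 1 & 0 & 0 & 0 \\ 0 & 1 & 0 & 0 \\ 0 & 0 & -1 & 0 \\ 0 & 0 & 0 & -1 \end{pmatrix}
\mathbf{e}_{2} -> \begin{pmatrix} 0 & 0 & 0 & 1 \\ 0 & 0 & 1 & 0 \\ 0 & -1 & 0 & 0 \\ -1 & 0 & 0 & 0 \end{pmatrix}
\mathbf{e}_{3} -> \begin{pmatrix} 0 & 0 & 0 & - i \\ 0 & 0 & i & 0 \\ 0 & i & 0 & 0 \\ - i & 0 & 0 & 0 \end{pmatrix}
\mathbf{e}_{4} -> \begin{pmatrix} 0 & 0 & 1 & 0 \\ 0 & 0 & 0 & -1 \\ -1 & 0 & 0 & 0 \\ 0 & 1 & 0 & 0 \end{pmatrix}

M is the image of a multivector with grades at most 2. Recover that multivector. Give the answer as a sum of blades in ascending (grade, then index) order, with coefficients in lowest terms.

Method: the blade images are trace-orthogonal — tr(rho(e_A) rho(e_B)^-1) = 4 if A = B and 0 otherwise — and rho(e_A)^-1 = (e_A)^2 * rho(e_A) with (e_A)^2 = +1 or -1, so the coefficient of e_A in the preimage is (e_A)^2 * tr(M rho(e_A))/4.
Nonzero projections over blades of grade <= 2: e_{1} e_{3}: (e_{1} e_{3})^2 = +1, tr(M rho(e_{1} e_{3})) = - \frac{12}{5}, coefficient -\frac{3}{5}; e_{1} e_{4}: (e_{1} e_{4})^2 = +1, tr(M rho(e_{1} e_{4})) = \frac{12}{5}, coefficient \frac{3}{5}; e_{2} e_{3}: (e_{2} e_{3})^2 = -1, tr(M rho(e_{2} e_{3})) = -4, coefficient 1. Every other blade of grade <= 2 projects to 0.
Answer: -\frac{3}{5} e_{1} e_{3} + \frac{3}{5} e_{1} e_{4} + e_{2} e_{3}


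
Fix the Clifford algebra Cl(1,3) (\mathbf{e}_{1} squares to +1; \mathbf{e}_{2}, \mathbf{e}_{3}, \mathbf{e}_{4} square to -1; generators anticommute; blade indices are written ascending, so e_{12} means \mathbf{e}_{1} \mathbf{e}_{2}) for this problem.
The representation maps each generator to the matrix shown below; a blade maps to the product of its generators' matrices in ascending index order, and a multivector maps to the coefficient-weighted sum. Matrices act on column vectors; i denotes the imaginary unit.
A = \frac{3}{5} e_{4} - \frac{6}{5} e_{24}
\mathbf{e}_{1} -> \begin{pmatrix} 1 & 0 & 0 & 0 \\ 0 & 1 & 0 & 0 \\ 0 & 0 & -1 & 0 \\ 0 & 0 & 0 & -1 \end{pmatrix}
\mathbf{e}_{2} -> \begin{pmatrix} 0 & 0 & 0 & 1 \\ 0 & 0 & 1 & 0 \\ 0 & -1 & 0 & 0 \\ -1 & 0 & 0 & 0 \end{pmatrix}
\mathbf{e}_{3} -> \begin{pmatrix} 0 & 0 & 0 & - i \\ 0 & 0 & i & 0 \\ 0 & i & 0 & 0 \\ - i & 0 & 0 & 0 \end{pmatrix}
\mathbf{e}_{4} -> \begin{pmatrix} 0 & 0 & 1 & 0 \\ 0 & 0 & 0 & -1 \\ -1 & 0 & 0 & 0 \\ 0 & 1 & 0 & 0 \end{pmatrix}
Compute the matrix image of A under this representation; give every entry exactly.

Bivector images (products of the table entries): rho(e_{24}) = rho(\mathbf{e}_{2})rho(\mathbf{e}_{4}) = \begin{pmatrix} 0 & 1 & 0 & 0 \\ -1 & 0 & 0 & 0 \\ 0 & 0 & 0 & 1 \\ 0 & 0 & -1 & 0 \end{pmatrix}.
M = (\frac{3}{5})*rho(e_{4}) + (-\frac{6}{5})*rho(e_{24}), summed entrywise:
Answer: \begin{pmatrix} 0 & - \frac{6}{5} & \frac{3}{5} & 0 \\ \frac{6}{5} & 0 & 0 & - \frac{3}{5} \\ - \frac{3}{5} & 0 & 0 & - \frac{6}{5} \\ 0 & \frac{3}{5} & \frac{6}{5} & 0 \end{pmatrix}


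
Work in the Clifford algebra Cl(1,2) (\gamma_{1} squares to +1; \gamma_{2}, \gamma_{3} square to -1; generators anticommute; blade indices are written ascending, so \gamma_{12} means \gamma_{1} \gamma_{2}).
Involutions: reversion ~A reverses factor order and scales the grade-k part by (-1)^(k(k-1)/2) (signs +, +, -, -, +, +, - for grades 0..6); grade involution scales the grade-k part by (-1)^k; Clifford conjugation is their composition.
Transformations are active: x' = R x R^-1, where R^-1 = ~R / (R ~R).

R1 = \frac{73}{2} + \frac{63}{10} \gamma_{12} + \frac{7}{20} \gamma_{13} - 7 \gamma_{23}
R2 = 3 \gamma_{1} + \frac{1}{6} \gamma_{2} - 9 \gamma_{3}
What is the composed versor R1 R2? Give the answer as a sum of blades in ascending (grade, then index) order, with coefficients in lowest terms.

Distribute over the terms of R2 (each basis-blade product reordered to ascending indices, repeated generators contracted through their squares):
R1 (3 \gamma_{1}) = \frac{219}{2} \gamma_{1} - \frac{189}{10} \gamma_{2} - \frac{21}{20} \gamma_{3} - 21 \gamma_{123}
R1 (\frac{1}{6} \gamma_{2}) = -\frac{21}{20} \gamma_{1} + \frac{73}{12} \gamma_{2} - \frac{7}{6} \gamma_{3} - \frac{7}{120} \gamma_{123}
R1 (-9 \gamma_{3}) = \frac{63}{20} \gamma_{1} - 63 \gamma_{2} - \frac{657}{2} \gamma_{3} - \frac{567}{10} \gamma_{123}
Summing the partial products and collecting blades:
Answer: \frac{558}{5} \gamma_{1} - \frac{4549}{60} \gamma_{2} - \frac{19843}{60} \gamma_{3} - \frac{9331}{120} \gamma_{123}


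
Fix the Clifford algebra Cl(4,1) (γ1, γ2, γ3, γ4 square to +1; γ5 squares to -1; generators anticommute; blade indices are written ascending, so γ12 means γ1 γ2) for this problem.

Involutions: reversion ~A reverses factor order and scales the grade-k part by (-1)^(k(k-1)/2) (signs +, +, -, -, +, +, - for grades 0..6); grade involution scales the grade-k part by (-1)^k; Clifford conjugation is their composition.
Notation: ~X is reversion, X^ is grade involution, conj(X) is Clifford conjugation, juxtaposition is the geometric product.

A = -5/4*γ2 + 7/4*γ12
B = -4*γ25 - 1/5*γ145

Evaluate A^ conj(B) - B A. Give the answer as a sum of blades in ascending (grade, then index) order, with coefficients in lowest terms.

first term: 5*γ5 + 7*γ15 + 7/20*γ245 + 1/4*γ1245
second term: -5*γ5 + 7*γ15 - 7/20*γ245 + 1/4*γ1245
Answer: 10*γ5 + 7/10*γ245


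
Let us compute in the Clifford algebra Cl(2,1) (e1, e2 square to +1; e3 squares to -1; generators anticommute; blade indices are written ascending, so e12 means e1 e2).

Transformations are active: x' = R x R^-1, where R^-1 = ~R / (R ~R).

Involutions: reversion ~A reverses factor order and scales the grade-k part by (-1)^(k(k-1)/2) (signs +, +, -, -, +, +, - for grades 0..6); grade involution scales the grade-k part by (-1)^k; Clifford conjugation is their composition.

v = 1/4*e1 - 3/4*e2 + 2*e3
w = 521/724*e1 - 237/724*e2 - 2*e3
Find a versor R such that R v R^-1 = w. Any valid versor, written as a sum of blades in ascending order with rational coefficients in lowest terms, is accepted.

Take R = v + w = 351/362*e1 - 195/181*e2. Because q(v) = q(w) = -27/8, conjugation by R sends v exactly to w.
Answer: 351/362*e1 - 195/181*e2


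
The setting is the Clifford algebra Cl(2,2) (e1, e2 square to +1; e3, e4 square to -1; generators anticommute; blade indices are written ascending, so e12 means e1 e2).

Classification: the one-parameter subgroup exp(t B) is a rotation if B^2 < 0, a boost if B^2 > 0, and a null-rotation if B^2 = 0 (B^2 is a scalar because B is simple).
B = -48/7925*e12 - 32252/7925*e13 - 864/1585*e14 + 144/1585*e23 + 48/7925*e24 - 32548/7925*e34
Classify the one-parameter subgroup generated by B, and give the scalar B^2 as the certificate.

B^2 term by term: the squares give (-48/7925)^2*(e12)^2 + (-32252/7925)^2*(e13)^2 + (-864/1585)^2*(e14)^2 + (144/1585)^2*(e23)^2 + (48/7925)^2*(e24)^2 + (-32548/7925)^2*(e34)^2 = 2304/62805625*(-1) + 1040191504/62805625*(+1) + 746496/2512225*(+1) + 20736/2512225*(+1) + 2304/62805625*(+1) + 1059372304/62805625*(-1) = 0 (each basis 2-blade squares to minus the product of its generators' squares); cross terms between blades sharing an index anticommute and cancel; the commuting (index-disjoint) pairs give grade-4 terms 2*c*c'*(blade product), which cancel blade by blade — e1234: 3124608/62805625 + 3096192/62805625 - 248832/2512225 = 0 — confirming B is simple. So B^2 = 0.
Answer: null-rotation, certificate B^2 = 0. Why this suffices: the scalar 0 survives any versor conjugation, so its sign alone determines the class however B is presented.


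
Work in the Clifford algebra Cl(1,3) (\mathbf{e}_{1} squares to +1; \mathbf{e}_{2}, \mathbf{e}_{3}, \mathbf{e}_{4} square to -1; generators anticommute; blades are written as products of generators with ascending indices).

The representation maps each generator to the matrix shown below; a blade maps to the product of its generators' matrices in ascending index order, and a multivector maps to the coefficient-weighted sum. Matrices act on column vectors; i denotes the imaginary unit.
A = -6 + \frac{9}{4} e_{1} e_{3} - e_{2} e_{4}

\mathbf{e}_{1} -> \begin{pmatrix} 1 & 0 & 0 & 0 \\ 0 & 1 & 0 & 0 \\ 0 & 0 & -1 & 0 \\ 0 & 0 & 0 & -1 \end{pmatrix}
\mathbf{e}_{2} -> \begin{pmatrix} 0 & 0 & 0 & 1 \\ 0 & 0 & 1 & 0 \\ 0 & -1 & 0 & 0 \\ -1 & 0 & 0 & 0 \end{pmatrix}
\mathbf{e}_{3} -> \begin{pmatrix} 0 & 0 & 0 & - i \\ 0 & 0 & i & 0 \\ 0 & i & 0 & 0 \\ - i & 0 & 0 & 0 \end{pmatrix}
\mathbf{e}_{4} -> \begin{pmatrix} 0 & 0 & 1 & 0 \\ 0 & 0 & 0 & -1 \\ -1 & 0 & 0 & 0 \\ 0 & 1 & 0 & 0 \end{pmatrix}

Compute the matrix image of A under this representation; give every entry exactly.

Bivector images (products of the table entries): rho(e_{1} e_{3}) = rho(\mathbf{e}_{1})rho(\mathbf{e}_{3}) = \begin{pmatrix} 0 & 0 & 0 & - i \\ 0 & 0 & i & 0 \\ 0 & - i & 0 & 0 \\ i & 0 & 0 & 0 \end{pmatrix}; rho(e_{2} e_{4}) = rho(\mathbf{e}_{2})rho(\mathbf{e}_{4}) = \begin{pmatrix} 0 & 1 & 0 & 0 \\ -1 & 0 & 0 & 0 \\ 0 & 0 & 0 & 1 \\ 0 & 0 & -1 & 0 \end{pmatrix}.
M = (-6)*1 + (\frac{9}{4})*rho(e_{1} e_{3}) + (-1)*rho(e_{2} e_{4}), summed entrywise (1 is the identity matrix):
Answer: \begin{pmatrix} -6 & -1 & 0 & - \frac{9 i}{4} \\ 1 & -6 & \frac{9 i}{4} & 0 \\ 0 & - \frac{9 i}{4} & -6 & -1 \\ \frac{9 i}{4} & 0 & 1 & -6 \end{pmatrix}


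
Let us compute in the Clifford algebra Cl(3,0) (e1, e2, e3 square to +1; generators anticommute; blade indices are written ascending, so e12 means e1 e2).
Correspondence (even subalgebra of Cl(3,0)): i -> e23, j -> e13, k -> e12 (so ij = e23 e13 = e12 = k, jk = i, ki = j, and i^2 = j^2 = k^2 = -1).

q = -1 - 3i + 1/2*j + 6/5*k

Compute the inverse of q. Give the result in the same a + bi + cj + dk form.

In blades: q = -1 + 6/5*e12 + 1/2*e13 - 3*e23.
With qbar = -1 - 6/5*e12 - 1/2*e13 + 3*e23 (scalar fixed, mapped units negated), q qbar = 1169/100 (the sum of squared coefficients), so q^-1 = qbar / (1169/100) = -100/1169 - 120/1169*e12 - 50/1169*e13 + 300/1169*e23; translating back:
Answer: -100/1169 + 300/1169*i - 50/1169*j - 120/1169*k


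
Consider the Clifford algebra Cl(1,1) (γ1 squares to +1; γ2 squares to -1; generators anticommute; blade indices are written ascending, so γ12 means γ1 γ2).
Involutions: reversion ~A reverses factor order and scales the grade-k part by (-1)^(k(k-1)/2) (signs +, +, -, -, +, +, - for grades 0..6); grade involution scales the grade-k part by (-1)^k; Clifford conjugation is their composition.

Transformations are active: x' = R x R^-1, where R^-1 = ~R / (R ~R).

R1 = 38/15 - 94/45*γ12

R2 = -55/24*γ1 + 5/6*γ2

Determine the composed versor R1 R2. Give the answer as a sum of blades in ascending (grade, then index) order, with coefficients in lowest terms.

Distribute over the terms of R1 (each basis-blade product reordered to ascending indices, repeated generators contracted through their squares):
(38/15) R2 = -209/36*γ1 + 19/9*γ2
(-94/45*γ12) R2 = 47/27*γ1 - 517/108*γ2
Summing the partial products and collecting blades:
Answer: -439/108*γ1 - 289/108*γ2


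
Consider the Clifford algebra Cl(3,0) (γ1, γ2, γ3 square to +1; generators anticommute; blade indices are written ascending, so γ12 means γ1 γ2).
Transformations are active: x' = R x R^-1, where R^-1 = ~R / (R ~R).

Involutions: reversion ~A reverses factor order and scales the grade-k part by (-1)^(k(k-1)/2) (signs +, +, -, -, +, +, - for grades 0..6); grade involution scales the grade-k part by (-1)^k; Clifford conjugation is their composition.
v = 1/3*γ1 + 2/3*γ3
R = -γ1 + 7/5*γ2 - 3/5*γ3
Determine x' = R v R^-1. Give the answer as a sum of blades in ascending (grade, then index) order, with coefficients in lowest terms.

~R = -γ1 + 7/5*γ2 - 3/5*γ3, and R ~R = 83/25, so R^-1 = ~R / (83/25).
R v = -11/15 - 7/15*γ12 - 7/15*γ13 + 14/15*γ23
Answer: 9/83*γ1 - 154/249*γ2 - 100/249*γ3


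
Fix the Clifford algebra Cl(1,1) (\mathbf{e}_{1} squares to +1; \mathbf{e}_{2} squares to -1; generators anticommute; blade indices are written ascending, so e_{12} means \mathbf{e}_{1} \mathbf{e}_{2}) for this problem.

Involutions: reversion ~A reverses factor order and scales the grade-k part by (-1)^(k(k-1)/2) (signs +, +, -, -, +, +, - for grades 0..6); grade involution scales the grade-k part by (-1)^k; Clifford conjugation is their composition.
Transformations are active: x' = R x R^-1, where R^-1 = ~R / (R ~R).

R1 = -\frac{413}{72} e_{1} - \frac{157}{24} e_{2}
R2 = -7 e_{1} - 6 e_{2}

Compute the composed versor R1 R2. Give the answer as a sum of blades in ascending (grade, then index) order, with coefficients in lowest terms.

Distribute over the terms of R1 (each basis-blade product reordered to ascending indices, repeated generators contracted through their squares):
(-\frac{413}{72} e_{1}) R2 = \frac{2891}{72} + \frac{413}{12} e_{12}
(-\frac{157}{24} e_{2}) R2 = -\frac{157}{4} - \frac{1099}{24} e_{12}
Summing the partial products and collecting blades:
Answer: \frac{65}{72} - \frac{91}{8} e_{12}
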